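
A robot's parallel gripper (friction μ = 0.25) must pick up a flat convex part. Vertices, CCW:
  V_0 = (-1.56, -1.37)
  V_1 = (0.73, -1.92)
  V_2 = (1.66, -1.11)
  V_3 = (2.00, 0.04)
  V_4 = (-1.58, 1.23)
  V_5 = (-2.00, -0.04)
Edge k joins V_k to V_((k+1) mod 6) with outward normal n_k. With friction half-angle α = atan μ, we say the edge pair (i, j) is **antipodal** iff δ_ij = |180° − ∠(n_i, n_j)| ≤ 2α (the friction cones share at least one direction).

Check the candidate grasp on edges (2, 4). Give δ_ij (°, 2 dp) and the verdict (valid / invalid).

α = atan 0.25 = 14.04°;  2α = 28.07°
edge 2: e_2 = (+0.34, +1.15);  n_2 = (+0.9590, -0.2835)
edge 4: e_4 = (-0.42, -1.27);  n_4 = (-0.9494, +0.3140)
∠(n_2, n_4) = 178.17°
δ = |180° − 178.17°| = 1.83°
1.83° ≤ 2α = 28.07°  →  valid

δ = 1.83°, valid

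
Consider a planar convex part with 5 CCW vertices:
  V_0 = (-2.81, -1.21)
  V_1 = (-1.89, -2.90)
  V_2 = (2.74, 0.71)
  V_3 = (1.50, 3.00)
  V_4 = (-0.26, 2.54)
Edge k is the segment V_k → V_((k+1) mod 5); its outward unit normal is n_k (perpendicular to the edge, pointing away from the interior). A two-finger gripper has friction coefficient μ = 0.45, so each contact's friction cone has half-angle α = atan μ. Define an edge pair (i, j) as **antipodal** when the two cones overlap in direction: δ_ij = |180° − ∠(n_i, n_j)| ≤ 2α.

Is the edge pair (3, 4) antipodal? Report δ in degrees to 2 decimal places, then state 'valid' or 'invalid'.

δ = 138.86°, invalid

α = atan 0.45 = 24.23°;  2α = 48.46°
edge 3: e_3 = (-1.76, -0.46);  n_3 = (-0.2529, +0.9675)
edge 4: e_4 = (-2.55, -3.75);  n_4 = (-0.8269, +0.5623)
∠(n_3, n_4) = 41.14°
δ = |180° − 41.14°| = 138.86°
138.86° > 2α = 48.46°  →  invalid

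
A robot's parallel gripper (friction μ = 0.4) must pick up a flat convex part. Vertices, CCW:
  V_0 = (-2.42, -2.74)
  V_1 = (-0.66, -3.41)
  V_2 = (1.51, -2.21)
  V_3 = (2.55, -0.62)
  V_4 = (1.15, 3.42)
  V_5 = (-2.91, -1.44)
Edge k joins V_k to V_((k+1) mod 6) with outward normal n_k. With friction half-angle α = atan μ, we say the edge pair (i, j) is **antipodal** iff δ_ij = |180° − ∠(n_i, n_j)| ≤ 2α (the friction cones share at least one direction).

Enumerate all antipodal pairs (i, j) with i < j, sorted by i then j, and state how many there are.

count = 3; pairs: (1,4), (2,4), (3,5)

α = atan 0.4 = 21.80°;  2α = 43.60°
n_0 = (-0.3558, -0.9346)
n_1 = (+0.4839, -0.8751)
n_2 = (+0.8369, -0.5474)
n_3 = (+0.9449, +0.3274)
n_4 = (-0.7674, +0.6411)
n_5 = (-0.9357, -0.3527)
  (0,1): δ = 130.22°  ·
  (0,2): δ = 102.35°  ·
  (0,3): δ = 50.05°  ·
  (0,4): δ = 70.97°  ·
  (0,5): δ = 131.49°  ·
  (1,2): δ = 152.13°  ·
  (1,3): δ = 99.83°  ·
  (1,4): δ = 21.18°  ✓
  (1,5): δ = 81.71°  ·
  (2,3): δ = 127.70°  ·
  (2,4): δ = 6.69°  ✓
  (2,5): δ = 53.84°  ·
  (3,4): δ = 58.99°  ·
  (3,5): δ = 1.54°  ✓
  (4,5): δ = 119.47°  ·
antipodal pairs: 3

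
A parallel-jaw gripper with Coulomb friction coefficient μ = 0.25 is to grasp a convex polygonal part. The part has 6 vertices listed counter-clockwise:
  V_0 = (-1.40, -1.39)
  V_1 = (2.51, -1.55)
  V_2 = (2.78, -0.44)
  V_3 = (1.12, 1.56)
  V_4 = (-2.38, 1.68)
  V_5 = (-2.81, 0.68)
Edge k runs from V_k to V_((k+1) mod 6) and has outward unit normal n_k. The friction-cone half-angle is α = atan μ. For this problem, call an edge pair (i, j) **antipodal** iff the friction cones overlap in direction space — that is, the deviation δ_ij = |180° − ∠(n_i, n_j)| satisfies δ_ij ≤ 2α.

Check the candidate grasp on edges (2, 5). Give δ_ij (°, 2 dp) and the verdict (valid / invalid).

α = atan 0.25 = 14.04°;  2α = 28.07°
edge 2: e_2 = (-1.66, +2.00);  n_2 = (+0.7695, +0.6387)
edge 5: e_5 = (+1.41, -2.07);  n_5 = (-0.8265, -0.5630)
∠(n_2, n_5) = 174.57°
δ = |180° − 174.57°| = 5.43°
5.43° ≤ 2α = 28.07°  →  valid

δ = 5.43°, valid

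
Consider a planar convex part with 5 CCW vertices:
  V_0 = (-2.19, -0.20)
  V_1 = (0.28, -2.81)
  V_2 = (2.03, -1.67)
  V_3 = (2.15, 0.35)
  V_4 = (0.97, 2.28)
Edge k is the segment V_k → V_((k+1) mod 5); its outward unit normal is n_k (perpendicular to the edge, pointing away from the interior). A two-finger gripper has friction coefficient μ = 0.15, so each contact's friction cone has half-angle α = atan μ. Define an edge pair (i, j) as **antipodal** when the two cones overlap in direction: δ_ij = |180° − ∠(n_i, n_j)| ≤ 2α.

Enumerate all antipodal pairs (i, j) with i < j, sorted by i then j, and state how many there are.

α = atan 0.15 = 8.53°;  2α = 17.06°
n_0 = (-0.7263, -0.6874)
n_1 = (+0.5458, -0.8379)
n_2 = (+0.9982, -0.0593)
n_3 = (+0.8532, +0.5216)
n_4 = (-0.6174, +0.7867)
  (0,1): δ = 100.34°  ·
  (0,2): δ = 46.82°  ·
  (0,3): δ = 11.98°  ✓
  (0,4): δ = 84.70°  ·
  (1,2): δ = 126.48°  ·
  (1,3): δ = 91.64°  ·
  (1,4): δ = 5.04°  ✓
  (2,3): δ = 145.16°  ·
  (2,4): δ = 48.48°  ·
  (3,4): δ = 83.32°  ·
antipodal pairs: 2

count = 2; pairs: (0,3), (1,4)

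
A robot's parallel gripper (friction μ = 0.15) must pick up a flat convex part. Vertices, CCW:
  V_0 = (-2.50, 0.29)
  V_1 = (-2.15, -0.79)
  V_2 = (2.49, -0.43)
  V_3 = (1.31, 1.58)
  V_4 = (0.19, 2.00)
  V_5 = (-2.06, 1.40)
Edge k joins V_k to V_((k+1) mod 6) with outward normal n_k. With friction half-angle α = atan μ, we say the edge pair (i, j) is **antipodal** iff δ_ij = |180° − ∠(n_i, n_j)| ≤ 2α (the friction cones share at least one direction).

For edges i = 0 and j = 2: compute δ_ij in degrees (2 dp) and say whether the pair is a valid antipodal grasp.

δ = 12.46°, valid

α = atan 0.15 = 8.53°;  2α = 17.06°
edge 0: e_0 = (+0.35, -1.08);  n_0 = (-0.9513, -0.3083)
edge 2: e_2 = (-1.18, +2.01);  n_2 = (+0.8624, +0.5063)
∠(n_0, n_2) = 167.54°
δ = |180° − 167.54°| = 12.46°
12.46° ≤ 2α = 17.06°  →  valid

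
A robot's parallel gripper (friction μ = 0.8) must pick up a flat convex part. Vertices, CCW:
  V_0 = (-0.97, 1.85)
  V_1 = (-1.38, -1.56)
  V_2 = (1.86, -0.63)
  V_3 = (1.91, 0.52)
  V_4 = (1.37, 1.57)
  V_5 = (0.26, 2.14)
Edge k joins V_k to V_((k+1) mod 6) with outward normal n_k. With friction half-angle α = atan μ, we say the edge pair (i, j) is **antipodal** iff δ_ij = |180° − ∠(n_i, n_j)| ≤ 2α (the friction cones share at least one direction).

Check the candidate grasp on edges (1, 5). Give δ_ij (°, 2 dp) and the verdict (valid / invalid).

δ = 2.75°, valid

α = atan 0.8 = 38.66°;  2α = 77.32°
edge 1: e_1 = (+3.24, +0.93);  n_1 = (+0.2759, -0.9612)
edge 5: e_5 = (-1.23, -0.29);  n_5 = (-0.2295, +0.9733)
∠(n_1, n_5) = 177.25°
δ = |180° − 177.25°| = 2.75°
2.75° ≤ 2α = 77.32°  →  valid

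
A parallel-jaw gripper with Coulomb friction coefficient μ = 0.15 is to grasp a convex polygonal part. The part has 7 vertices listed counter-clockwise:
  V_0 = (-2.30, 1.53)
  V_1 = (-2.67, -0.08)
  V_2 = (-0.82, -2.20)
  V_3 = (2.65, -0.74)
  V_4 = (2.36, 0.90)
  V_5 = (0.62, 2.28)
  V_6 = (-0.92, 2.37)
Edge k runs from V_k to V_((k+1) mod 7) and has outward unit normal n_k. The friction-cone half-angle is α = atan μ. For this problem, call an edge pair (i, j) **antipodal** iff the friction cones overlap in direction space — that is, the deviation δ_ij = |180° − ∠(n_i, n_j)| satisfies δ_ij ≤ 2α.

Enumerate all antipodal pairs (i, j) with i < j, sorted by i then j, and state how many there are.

α = atan 0.15 = 8.53°;  2α = 17.06°
n_0 = (-0.9746, +0.2240)
n_1 = (-0.7535, -0.6575)
n_2 = (+0.3878, -0.9217)
n_3 = (+0.9847, +0.1741)
n_4 = (+0.6214, +0.7835)
n_5 = (+0.0583, +0.9983)
n_6 = (-0.5199, +0.8542)
  (0,1): δ = 125.95°  ·
  (0,2): δ = 54.24°  ·
  (0,3): δ = 22.97°  ·
  (0,4): δ = 64.52°  ·
  (0,5): δ = 99.60°  ·
  (0,6): δ = 134.27°  ·
  (1,2): δ = 108.29°  ·
  (1,3): δ = 31.08°  ·
  (1,4): δ = 10.47°  ✓
  (1,5): δ = 45.55°  ·
  (1,6): δ = 80.22°  ·
  (2,3): δ = 102.79°  ·
  (2,4): δ = 61.24°  ·
  (2,5): δ = 26.16°  ·
  (2,6): δ = 8.51°  ✓
  (3,4): δ = 138.45°  ·
  (3,5): δ = 103.37°  ·
  (3,6): δ = 68.70°  ·
  (4,5): δ = 144.93°  ·
  (4,6): δ = 110.25°  ·
  (5,6): δ = 145.33°  ·
antipodal pairs: 2

count = 2; pairs: (1,4), (2,6)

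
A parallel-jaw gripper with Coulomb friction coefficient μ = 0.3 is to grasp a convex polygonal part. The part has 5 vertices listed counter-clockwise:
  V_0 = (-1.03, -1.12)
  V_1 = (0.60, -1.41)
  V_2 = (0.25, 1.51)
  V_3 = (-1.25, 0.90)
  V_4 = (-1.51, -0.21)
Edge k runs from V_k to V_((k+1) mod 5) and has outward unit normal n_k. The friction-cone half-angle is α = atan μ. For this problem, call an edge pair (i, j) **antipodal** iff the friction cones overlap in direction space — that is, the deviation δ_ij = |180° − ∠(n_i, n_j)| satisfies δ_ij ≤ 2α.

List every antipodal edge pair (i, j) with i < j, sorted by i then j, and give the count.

α = atan 0.3 = 16.70°;  2α = 33.40°
n_0 = (-0.1752, -0.9845)
n_1 = (+0.9929, +0.1190)
n_2 = (-0.3767, +0.9263)
n_3 = (-0.9736, +0.2281)
n_4 = (-0.8845, -0.4665)
  (0,1): δ = 73.08°  ·
  (0,2): δ = 32.22°  ✓
  (0,3): δ = 86.91°  ·
  (0,4): δ = 127.90°  ·
  (1,2): δ = 74.71°  ·
  (1,3): δ = 20.02°  ✓
  (1,4): δ = 20.98°  ✓
  (2,3): δ = 125.31°  ·
  (2,4): δ = 84.32°  ·
  (3,4): δ = 139.01°  ·
antipodal pairs: 3

count = 3; pairs: (0,2), (1,3), (1,4)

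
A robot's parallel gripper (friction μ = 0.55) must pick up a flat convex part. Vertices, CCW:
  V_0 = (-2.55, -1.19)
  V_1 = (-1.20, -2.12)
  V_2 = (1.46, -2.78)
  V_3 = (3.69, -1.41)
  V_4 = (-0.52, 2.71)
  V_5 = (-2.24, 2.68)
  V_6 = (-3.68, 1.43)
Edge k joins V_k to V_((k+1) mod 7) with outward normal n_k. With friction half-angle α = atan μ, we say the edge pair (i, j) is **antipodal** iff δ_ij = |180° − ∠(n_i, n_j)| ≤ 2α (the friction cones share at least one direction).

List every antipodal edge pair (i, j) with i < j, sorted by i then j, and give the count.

count = 8; pairs: (0,3), (0,4), (1,3), (1,4), (1,5), (2,4), (2,5), (3,6)

α = atan 0.55 = 28.81°;  2α = 57.62°
n_0 = (-0.5673, -0.8235)
n_1 = (-0.2408, -0.9706)
n_2 = (+0.5235, -0.8521)
n_3 = (+0.6994, +0.7147)
n_4 = (-0.0174, +0.9998)
n_5 = (-0.6555, +0.7552)
n_6 = (-0.9182, -0.3960)
  (0,1): δ = 159.37°  ·
  (0,2): δ = 113.87°  ·
  (0,3): δ = 9.82°  ✓
  (0,4): δ = 35.56°  ✓
  (0,5): δ = 75.52°  ·
  (0,6): δ = 147.89°  ·
  (1,2): δ = 134.50°  ·
  (1,3): δ = 30.45°  ✓
  (1,4): δ = 14.93°  ✓
  (1,5): δ = 54.89°  ✓
  (1,6): δ = 127.27°  ·
  (2,3): δ = 75.95°  ·
  (2,4): δ = 30.57°  ✓
  (2,5): δ = 9.40°  ✓
  (2,6): δ = 81.77°  ·
  (3,4): δ = 134.62°  ·
  (3,5): δ = 94.66°  ·
  (3,6): δ = 22.29°  ✓
  (4,5): δ = 140.04°  ·
  (4,6): δ = 67.67°  ·
  (5,6): δ = 107.63°  ·
antipodal pairs: 8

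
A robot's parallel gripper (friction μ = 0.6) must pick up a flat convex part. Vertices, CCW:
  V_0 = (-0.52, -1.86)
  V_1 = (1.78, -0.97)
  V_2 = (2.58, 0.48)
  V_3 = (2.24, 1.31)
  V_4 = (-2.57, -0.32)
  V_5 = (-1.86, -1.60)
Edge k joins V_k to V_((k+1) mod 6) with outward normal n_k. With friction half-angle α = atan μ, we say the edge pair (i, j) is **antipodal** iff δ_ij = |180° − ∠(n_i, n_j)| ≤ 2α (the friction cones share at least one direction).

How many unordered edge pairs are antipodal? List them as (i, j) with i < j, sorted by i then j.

α = atan 0.6 = 30.96°;  2α = 61.93°
n_0 = (+0.3609, -0.9326)
n_1 = (+0.8756, -0.4831)
n_2 = (+0.9254, +0.3791)
n_3 = (-0.3209, +0.9471)
n_4 = (-0.8745, -0.4851)
n_5 = (-0.1905, -0.9817)
  (0,1): δ = 140.04°  ·
  (0,2): δ = 88.88°  ·
  (0,3): δ = 2.43°  ✓
  (0,4): δ = 97.86°  ·
  (0,5): δ = 147.87°  ·
  (1,2): δ = 128.84°  ·
  (1,3): δ = 42.39°  ✓
  (1,4): δ = 57.90°  ✓
  (1,5): δ = 107.91°  ·
  (2,3): δ = 93.56°  ·
  (2,4): δ = 6.74°  ✓
  (2,5): δ = 56.74°  ✓
  (3,4): δ = 79.70°  ·
  (3,5): δ = 29.70°  ✓
  (4,5): δ = 130.00°  ·
antipodal pairs: 6

count = 6; pairs: (0,3), (1,3), (1,4), (2,4), (2,5), (3,5)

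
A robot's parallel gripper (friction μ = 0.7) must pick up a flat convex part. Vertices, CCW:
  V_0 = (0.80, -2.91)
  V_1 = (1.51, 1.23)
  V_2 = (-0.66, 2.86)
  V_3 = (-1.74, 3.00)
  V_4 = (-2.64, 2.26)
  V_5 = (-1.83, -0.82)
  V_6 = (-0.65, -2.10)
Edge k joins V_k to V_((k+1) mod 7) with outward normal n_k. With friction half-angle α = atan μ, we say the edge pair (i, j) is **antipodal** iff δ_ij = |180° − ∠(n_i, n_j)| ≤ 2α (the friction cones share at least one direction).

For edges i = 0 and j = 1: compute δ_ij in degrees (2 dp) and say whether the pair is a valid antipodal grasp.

α = atan 0.7 = 34.99°;  2α = 69.98°
edge 0: e_0 = (+0.71, +4.14);  n_0 = (+0.9856, -0.1690)
edge 1: e_1 = (-2.17, +1.63);  n_1 = (+0.6006, +0.7996)
∠(n_0, n_1) = 62.82°
δ = |180° − 62.82°| = 117.18°
117.18° > 2α = 69.98°  →  invalid

δ = 117.18°, invalid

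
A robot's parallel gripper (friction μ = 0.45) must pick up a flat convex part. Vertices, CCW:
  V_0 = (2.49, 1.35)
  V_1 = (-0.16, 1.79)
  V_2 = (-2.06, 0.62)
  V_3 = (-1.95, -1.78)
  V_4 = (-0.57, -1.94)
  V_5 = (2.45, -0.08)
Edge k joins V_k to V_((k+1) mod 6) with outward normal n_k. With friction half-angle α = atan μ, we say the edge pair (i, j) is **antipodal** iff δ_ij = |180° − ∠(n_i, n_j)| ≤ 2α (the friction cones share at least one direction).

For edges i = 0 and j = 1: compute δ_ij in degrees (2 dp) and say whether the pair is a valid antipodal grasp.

δ = 138.95°, invalid

α = atan 0.45 = 24.23°;  2α = 48.46°
edge 0: e_0 = (-2.65, +0.44);  n_0 = (+0.1638, +0.9865)
edge 1: e_1 = (-1.90, -1.17);  n_1 = (-0.5243, +0.8515)
∠(n_0, n_1) = 41.05°
δ = |180° − 41.05°| = 138.95°
138.95° > 2α = 48.46°  →  invalid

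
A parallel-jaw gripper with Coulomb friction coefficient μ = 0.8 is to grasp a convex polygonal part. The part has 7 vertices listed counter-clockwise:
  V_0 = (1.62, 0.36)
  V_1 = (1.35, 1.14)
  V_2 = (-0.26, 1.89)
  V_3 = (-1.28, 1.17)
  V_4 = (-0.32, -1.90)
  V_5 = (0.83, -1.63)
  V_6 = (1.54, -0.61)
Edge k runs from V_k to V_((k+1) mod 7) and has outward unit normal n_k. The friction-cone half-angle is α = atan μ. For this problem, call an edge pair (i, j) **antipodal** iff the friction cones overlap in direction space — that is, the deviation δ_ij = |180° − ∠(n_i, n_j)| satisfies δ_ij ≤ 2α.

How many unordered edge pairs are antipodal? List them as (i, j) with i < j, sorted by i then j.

α = atan 0.8 = 38.66°;  2α = 77.32°
n_0 = (+0.9450, +0.3271)
n_1 = (+0.4223, +0.9065)
n_2 = (-0.5767, +0.8170)
n_3 = (-0.9544, -0.2985)
n_4 = (+0.2286, -0.9735)
n_5 = (+0.8207, -0.5713)
n_6 = (+0.9966, -0.0822)
  (0,1): δ = 134.07°  ·
  (0,2): δ = 73.88°  ✓
  (0,3): δ = 1.73°  ✓
  (0,4): δ = 84.12°  ·
  (0,5): δ = 126.07°  ·
  (0,6): δ = 156.19°  ·
  (1,2): δ = 119.80°  ·
  (1,3): δ = 47.66°  ✓
  (1,4): δ = 38.19°  ✓
  (1,5): δ = 80.14°  ·
  (1,6): δ = 110.26°  ·
  (2,3): δ = 107.85°  ·
  (2,4): δ = 22.00°  ✓
  (2,5): δ = 19.94°  ✓
  (2,6): δ = 50.07°  ✓
  (3,4): δ = 94.15°  ·
  (3,5): δ = 52.21°  ✓
  (3,6): δ = 22.08°  ✓
  (4,5): δ = 138.05°  ·
  (4,6): δ = 107.93°  ·
  (5,6): δ = 149.87°  ·
antipodal pairs: 9

count = 9; pairs: (0,2), (0,3), (1,3), (1,4), (2,4), (2,5), (2,6), (3,5), (3,6)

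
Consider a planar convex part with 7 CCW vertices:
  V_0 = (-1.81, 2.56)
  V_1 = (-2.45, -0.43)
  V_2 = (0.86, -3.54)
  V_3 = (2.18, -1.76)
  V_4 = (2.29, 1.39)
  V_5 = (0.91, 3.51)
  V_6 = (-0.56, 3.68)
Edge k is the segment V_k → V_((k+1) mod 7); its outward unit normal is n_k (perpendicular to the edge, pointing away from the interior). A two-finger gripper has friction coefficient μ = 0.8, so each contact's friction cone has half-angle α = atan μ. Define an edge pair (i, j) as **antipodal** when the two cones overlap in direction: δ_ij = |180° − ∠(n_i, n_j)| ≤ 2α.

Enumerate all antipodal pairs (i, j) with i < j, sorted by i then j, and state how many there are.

count = 9; pairs: (0,2), (0,3), (0,4), (1,3), (1,4), (1,5), (2,5), (2,6), (3,6)

α = atan 0.8 = 38.66°;  2α = 77.32°
n_0 = (-0.9779, +0.2093)
n_1 = (-0.6847, -0.7288)
n_2 = (+0.8032, -0.5957)
n_3 = (+0.9994, -0.0349)
n_4 = (+0.8381, +0.5455)
n_5 = (+0.1149, +0.9934)
n_6 = (-0.6673, +0.7448)
  (0,1): δ = 121.13°  ·
  (0,2): δ = 24.48°  ✓
  (0,3): δ = 10.08°  ✓
  (0,4): δ = 45.14°  ✓
  (0,5): δ = 95.48°  ·
  (0,6): δ = 143.94°  ·
  (1,2): δ = 83.34°  ·
  (1,3): δ = 48.78°  ✓
  (1,4): δ = 13.72°  ✓
  (1,5): δ = 36.62°  ✓
  (1,6): δ = 85.08°  ·
  (2,3): δ = 145.44°  ·
  (2,4): δ = 110.38°  ·
  (2,5): δ = 60.04°  ✓
  (2,6): δ = 11.58°  ✓
  (3,4): δ = 144.94°  ·
  (3,5): δ = 94.60°  ·
  (3,6): δ = 46.14°  ✓
  (4,5): δ = 129.66°  ·
  (4,6): δ = 81.20°  ·
  (5,6): δ = 131.54°  ·
antipodal pairs: 9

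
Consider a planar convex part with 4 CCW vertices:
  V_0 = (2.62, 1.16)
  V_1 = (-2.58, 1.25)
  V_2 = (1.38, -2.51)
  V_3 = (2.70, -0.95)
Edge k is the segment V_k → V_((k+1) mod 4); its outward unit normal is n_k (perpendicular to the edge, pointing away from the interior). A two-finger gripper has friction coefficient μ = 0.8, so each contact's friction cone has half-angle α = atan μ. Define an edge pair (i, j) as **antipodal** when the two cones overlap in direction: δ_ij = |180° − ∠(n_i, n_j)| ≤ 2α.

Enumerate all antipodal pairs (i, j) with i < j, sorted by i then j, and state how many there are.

α = atan 0.8 = 38.66°;  2α = 77.32°
n_0 = (+0.0173, +0.9999)
n_1 = (-0.6886, -0.7252)
n_2 = (+0.7634, -0.6459)
n_3 = (+0.9993, +0.0379)
  (0,1): δ = 42.52°  ✓
  (0,2): δ = 50.76°  ✓
  (0,3): δ = 93.16°  ·
  (1,2): δ = 86.72°  ·
  (1,3): δ = 44.31°  ✓
  (2,3): δ = 137.59°  ·
antipodal pairs: 3

count = 3; pairs: (0,1), (0,2), (1,3)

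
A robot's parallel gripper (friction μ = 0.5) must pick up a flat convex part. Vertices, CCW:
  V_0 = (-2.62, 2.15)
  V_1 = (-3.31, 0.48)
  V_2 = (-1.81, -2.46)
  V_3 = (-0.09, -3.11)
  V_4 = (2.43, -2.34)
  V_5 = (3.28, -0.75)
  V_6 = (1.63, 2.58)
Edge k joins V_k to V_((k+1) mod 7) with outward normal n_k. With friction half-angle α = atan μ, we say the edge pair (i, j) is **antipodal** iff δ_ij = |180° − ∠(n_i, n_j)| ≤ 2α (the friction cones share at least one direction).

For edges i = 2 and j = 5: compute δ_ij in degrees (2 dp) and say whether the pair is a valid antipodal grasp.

α = atan 0.5 = 26.57°;  2α = 53.13°
edge 2: e_2 = (+1.72, -0.65);  n_2 = (-0.3535, -0.9354)
edge 5: e_5 = (-1.65, +3.33);  n_5 = (+0.8960, +0.4440)
∠(n_2, n_5) = 137.06°
δ = |180° − 137.06°| = 42.94°
42.94° ≤ 2α = 53.13°  →  valid

δ = 42.94°, valid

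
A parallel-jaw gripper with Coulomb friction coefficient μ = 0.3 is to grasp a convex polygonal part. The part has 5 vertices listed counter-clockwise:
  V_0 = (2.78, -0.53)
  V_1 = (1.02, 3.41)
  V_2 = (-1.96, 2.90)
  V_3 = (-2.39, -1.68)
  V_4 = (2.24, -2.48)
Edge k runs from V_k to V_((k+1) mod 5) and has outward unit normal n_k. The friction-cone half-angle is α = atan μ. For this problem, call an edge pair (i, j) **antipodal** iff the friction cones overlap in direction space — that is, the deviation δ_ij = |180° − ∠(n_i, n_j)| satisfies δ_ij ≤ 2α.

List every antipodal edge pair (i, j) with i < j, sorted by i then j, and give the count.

count = 3; pairs: (0,2), (1,3), (2,4)

α = atan 0.3 = 16.70°;  2α = 33.40°
n_0 = (+0.9130, +0.4079)
n_1 = (-0.1687, +0.9857)
n_2 = (-0.9956, +0.0935)
n_3 = (-0.1703, -0.9854)
n_4 = (+0.9637, -0.2669)
  (0,1): δ = 104.36°  ·
  (0,2): δ = 29.43°  ✓
  (0,3): δ = 56.13°  ·
  (0,4): δ = 140.45°  ·
  (1,2): δ = 105.08°  ·
  (1,3): δ = 19.51°  ✓
  (1,4): δ = 64.81°  ·
  (2,3): δ = 94.44°  ·
  (2,4): δ = 10.12°  ✓
  (3,4): δ = 95.68°  ·
antipodal pairs: 3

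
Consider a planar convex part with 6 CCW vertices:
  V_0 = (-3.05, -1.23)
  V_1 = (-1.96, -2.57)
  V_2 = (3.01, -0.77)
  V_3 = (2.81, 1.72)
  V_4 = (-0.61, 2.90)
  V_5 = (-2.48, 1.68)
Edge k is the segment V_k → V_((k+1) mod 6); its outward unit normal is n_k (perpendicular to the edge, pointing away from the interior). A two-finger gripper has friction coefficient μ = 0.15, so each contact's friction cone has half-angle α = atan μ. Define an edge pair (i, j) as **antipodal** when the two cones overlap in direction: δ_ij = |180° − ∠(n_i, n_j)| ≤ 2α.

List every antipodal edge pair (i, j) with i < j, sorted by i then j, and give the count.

count = 2; pairs: (1,4), (2,5)

α = atan 0.15 = 8.53°;  2α = 17.06°
n_0 = (-0.7758, -0.6310)
n_1 = (+0.3405, -0.9402)
n_2 = (+0.9968, +0.0801)
n_3 = (+0.3262, +0.9453)
n_4 = (-0.5464, +0.8375)
n_5 = (-0.9814, +0.1922)
  (0,1): δ = 109.22°  ·
  (0,2): δ = 34.53°  ·
  (0,3): δ = 31.84°  ·
  (0,4): δ = 83.99°  ·
  (0,5): δ = 129.79°  ·
  (1,2): δ = 105.32°  ·
  (1,3): δ = 38.94°  ·
  (1,4): δ = 13.21°  ✓
  (1,5): δ = 59.01°  ·
  (2,3): δ = 113.63°  ·
  (2,4): δ = 61.47°  ·
  (2,5): δ = 15.67°  ✓
  (3,4): δ = 127.84°  ·
  (3,5): δ = 82.05°  ·
  (4,5): δ = 134.20°  ·
antipodal pairs: 2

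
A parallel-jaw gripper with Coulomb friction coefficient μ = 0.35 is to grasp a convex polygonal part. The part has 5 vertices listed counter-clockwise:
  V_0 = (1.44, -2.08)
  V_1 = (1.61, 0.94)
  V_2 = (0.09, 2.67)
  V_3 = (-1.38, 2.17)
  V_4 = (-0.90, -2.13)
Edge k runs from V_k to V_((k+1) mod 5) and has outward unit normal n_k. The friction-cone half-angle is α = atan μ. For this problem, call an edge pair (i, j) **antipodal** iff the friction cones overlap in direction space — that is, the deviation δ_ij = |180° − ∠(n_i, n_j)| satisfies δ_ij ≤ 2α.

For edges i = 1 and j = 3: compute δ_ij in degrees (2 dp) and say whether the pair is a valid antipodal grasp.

α = atan 0.35 = 19.29°;  2α = 38.58°
edge 1: e_1 = (-1.52, +1.73);  n_1 = (+0.7512, +0.6600)
edge 3: e_3 = (+0.48, -4.30);  n_3 = (-0.9938, -0.1109)
∠(n_1, n_3) = 145.07°
δ = |180° − 145.07°| = 34.93°
34.93° ≤ 2α = 38.58°  →  valid

δ = 34.93°, valid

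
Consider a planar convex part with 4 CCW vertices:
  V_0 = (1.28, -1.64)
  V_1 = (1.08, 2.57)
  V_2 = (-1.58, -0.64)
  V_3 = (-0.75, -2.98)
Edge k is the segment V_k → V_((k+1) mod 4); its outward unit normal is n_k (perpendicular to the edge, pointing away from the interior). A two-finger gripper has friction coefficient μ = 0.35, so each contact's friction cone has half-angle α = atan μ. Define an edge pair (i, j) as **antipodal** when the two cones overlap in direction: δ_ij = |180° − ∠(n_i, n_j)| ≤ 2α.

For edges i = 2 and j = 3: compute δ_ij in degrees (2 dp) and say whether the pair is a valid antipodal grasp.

α = atan 0.35 = 19.29°;  2α = 38.58°
edge 2: e_2 = (+0.83, -2.34);  n_2 = (-0.9425, -0.3343)
edge 3: e_3 = (+2.03, +1.34);  n_3 = (+0.5509, -0.8346)
∠(n_2, n_3) = 103.90°
δ = |180° − 103.90°| = 76.10°
76.10° > 2α = 38.58°  →  invalid

δ = 76.10°, invalid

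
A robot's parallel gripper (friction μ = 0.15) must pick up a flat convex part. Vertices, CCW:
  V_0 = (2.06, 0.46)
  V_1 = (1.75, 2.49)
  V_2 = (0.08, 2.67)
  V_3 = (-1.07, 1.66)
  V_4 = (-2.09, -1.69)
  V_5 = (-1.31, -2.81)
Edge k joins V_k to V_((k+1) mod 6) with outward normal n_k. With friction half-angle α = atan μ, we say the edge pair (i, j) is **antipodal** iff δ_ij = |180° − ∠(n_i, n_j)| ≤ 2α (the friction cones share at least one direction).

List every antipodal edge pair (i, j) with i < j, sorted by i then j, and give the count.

α = atan 0.15 = 8.53°;  2α = 17.06°
n_0 = (+0.9885, +0.1510)
n_1 = (+0.1072, +0.9942)
n_2 = (-0.6599, +0.7514)
n_3 = (-0.9566, +0.2913)
n_4 = (-0.8206, -0.5715)
n_5 = (+0.6964, -0.7177)
  (0,1): δ = 104.83°  ·
  (0,2): δ = 57.39°  ·
  (0,3): δ = 25.62°  ·
  (0,4): δ = 26.17°  ·
  (0,5): δ = 125.45°  ·
  (1,2): δ = 132.56°  ·
  (1,3): δ = 100.78°  ·
  (1,4): δ = 48.99°  ·
  (1,5): δ = 50.29°  ·
  (2,3): δ = 148.23°  ·
  (2,4): δ = 96.44°  ·
  (2,5): δ = 2.85°  ✓
  (3,4): δ = 128.21°  ·
  (3,5): δ = 28.93°  ·
  (4,5): δ = 80.72°  ·
antipodal pairs: 1

count = 1; pairs: (2,5)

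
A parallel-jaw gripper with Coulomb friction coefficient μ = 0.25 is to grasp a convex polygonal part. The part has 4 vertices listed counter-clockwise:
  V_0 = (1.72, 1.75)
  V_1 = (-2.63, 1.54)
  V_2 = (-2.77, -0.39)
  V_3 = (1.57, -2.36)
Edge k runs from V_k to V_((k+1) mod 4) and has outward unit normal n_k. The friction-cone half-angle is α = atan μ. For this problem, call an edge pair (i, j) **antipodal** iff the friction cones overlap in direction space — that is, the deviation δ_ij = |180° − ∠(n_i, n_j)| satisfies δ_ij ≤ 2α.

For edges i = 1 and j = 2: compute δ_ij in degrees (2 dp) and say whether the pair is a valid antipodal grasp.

δ = 110.27°, invalid

α = atan 0.25 = 14.04°;  2α = 28.07°
edge 1: e_1 = (-0.14, -1.93);  n_1 = (-0.9974, +0.0723)
edge 2: e_2 = (+4.34, -1.97);  n_2 = (-0.4133, -0.9106)
∠(n_1, n_2) = 69.73°
δ = |180° − 69.73°| = 110.27°
110.27° > 2α = 28.07°  →  invalid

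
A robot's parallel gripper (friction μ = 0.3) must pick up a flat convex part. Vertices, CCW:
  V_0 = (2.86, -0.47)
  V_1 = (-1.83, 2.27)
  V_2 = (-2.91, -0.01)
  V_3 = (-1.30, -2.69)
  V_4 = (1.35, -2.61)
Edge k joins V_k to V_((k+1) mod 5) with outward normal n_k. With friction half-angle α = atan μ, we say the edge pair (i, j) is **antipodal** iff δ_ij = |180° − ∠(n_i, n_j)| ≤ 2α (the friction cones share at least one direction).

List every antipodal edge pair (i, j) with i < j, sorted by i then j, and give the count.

count = 3; pairs: (0,2), (0,3), (1,4)

α = atan 0.3 = 16.70°;  2α = 33.40°
n_0 = (+0.5044, +0.8634)
n_1 = (-0.9037, +0.4281)
n_2 = (-0.8572, -0.5150)
n_3 = (+0.0302, -0.9995)
n_4 = (+0.8171, -0.5765)
  (0,1): δ = 85.05°  ·
  (0,2): δ = 28.71°  ✓
  (0,3): δ = 32.02°  ✓
  (0,4): δ = 85.09°  ·
  (1,2): δ = 123.66°  ·
  (1,3): δ = 62.92°  ·
  (1,4): δ = 9.86°  ✓
  (2,3): δ = 119.27°  ·
  (2,4): δ = 66.20°  ·
  (3,4): δ = 126.94°  ·
antipodal pairs: 3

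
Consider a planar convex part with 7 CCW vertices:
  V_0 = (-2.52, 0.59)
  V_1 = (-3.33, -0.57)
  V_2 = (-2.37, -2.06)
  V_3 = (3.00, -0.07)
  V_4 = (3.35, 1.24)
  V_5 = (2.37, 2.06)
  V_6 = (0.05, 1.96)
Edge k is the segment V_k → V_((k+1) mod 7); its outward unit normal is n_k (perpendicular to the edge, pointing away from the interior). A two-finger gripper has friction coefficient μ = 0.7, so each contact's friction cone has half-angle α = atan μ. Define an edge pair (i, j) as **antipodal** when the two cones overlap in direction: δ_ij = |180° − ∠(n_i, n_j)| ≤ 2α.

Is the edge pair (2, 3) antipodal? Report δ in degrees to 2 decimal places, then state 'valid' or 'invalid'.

δ = 125.29°, invalid

α = atan 0.7 = 34.99°;  2α = 69.98°
edge 2: e_2 = (+5.37, +1.99);  n_2 = (+0.3475, -0.9377)
edge 3: e_3 = (+0.35, +1.31);  n_3 = (+0.9661, -0.2581)
∠(n_2, n_3) = 54.71°
δ = |180° − 54.71°| = 125.29°
125.29° > 2α = 69.98°  →  invalid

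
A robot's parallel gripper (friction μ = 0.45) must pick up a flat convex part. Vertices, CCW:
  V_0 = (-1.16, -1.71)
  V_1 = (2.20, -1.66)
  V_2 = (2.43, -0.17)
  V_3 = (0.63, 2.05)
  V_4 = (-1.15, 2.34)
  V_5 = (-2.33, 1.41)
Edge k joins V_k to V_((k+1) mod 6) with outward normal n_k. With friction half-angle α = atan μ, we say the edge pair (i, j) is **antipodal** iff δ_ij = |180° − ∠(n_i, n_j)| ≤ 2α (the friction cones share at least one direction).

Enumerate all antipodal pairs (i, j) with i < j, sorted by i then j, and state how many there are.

count = 5; pairs: (0,3), (0,4), (1,4), (1,5), (2,5)

α = atan 0.45 = 24.23°;  2α = 48.46°
n_0 = (+0.0149, -0.9999)
n_1 = (+0.9883, -0.1526)
n_2 = (+0.7768, +0.6298)
n_3 = (+0.1608, +0.9870)
n_4 = (-0.6190, +0.7854)
n_5 = (-0.9363, -0.3511)
  (0,1): δ = 99.63°  ·
  (0,2): δ = 51.82°  ·
  (0,3): δ = 10.11°  ✓
  (0,4): δ = 37.39°  ✓
  (0,5): δ = 109.70°  ·
  (1,2): δ = 132.19°  ·
  (1,3): δ = 90.48°  ·
  (1,4): δ = 42.98°  ✓
  (1,5): δ = 29.33°  ✓
  (2,3): δ = 138.29°  ·
  (2,4): δ = 90.79°  ·
  (2,5): δ = 18.48°  ✓
  (3,4): δ = 132.50°  ·
  (3,5): δ = 60.19°  ·
  (4,5): δ = 107.69°  ·
antipodal pairs: 5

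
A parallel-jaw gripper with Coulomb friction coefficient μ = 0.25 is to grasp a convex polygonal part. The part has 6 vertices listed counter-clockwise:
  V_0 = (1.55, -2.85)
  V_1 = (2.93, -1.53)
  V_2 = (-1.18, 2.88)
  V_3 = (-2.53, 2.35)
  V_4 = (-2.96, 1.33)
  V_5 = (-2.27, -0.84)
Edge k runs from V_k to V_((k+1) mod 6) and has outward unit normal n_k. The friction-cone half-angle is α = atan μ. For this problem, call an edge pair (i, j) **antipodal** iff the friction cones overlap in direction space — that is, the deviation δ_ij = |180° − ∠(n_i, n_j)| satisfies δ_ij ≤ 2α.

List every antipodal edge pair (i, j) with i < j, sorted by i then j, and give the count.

count = 4; pairs: (0,2), (0,3), (1,4), (1,5)

α = atan 0.25 = 14.04°;  2α = 28.07°
n_0 = (+0.6912, -0.7226)
n_1 = (+0.7316, +0.6818)
n_2 = (-0.3654, +0.9308)
n_3 = (-0.9215, +0.3885)
n_4 = (-0.9530, -0.3030)
n_5 = (-0.4657, -0.8850)
  (0,1): δ = 90.74°  ·
  (0,2): δ = 22.29°  ✓
  (0,3): δ = 23.41°  ✓
  (0,4): δ = 63.91°  ·
  (0,5): δ = 108.52°  ·
  (1,2): δ = 111.55°  ·
  (1,3): δ = 65.84°  ·
  (1,4): δ = 25.34°  ✓
  (1,5): δ = 19.26°  ✓
  (2,3): δ = 134.29°  ·
  (2,4): δ = 93.80°  ·
  (2,5): δ = 49.19°  ·
  (3,4): δ = 139.50°  ·
  (3,5): δ = 94.89°  ·
  (4,5): δ = 135.39°  ·
antipodal pairs: 4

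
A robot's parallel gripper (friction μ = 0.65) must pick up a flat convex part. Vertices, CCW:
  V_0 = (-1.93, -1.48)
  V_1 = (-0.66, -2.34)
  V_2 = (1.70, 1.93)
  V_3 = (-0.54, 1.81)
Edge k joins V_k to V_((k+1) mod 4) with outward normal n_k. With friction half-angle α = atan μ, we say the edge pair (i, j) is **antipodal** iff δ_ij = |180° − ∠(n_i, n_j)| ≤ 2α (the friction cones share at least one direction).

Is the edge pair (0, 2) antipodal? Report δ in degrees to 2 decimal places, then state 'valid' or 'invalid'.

α = atan 0.65 = 33.02°;  2α = 66.05°
edge 0: e_0 = (+1.27, -0.86);  n_0 = (-0.5607, -0.8280)
edge 2: e_2 = (-2.24, -0.12);  n_2 = (-0.0535, +0.9986)
∠(n_0, n_2) = 142.83°
δ = |180° − 142.83°| = 37.17°
37.17° ≤ 2α = 66.05°  →  valid

δ = 37.17°, valid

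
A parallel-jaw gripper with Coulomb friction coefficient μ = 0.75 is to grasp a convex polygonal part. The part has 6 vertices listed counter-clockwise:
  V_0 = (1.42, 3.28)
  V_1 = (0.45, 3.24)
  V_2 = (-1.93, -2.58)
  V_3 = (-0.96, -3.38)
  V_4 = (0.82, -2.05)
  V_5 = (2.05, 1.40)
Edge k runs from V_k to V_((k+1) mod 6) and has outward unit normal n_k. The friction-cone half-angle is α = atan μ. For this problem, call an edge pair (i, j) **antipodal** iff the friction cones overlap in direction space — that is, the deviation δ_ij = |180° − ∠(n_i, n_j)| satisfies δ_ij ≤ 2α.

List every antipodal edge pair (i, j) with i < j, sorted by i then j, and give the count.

α = atan 0.75 = 36.87°;  2α = 73.74°
n_0 = (-0.0412, +0.9992)
n_1 = (-0.9256, +0.3785)
n_2 = (-0.6363, -0.7715)
n_3 = (+0.5986, -0.8011)
n_4 = (+0.9419, -0.3358)
n_5 = (+0.9482, +0.3177)
  (0,1): δ = 114.60°  ·
  (0,2): δ = 41.88°  ✓
  (0,3): δ = 34.41°  ✓
  (0,4): δ = 68.02°  ✓
  (0,5): δ = 106.16°  ·
  (1,2): δ = 107.27°  ·
  (1,3): δ = 30.99°  ✓
  (1,4): δ = 2.62°  ✓
  (1,5): δ = 40.77°  ✓
  (2,3): δ = 103.72°  ·
  (2,4): δ = 70.11°  ✓
  (2,5): δ = 31.96°  ✓
  (3,4): δ = 146.39°  ·
  (3,5): δ = 108.24°  ·
  (4,5): δ = 141.85°  ·
antipodal pairs: 8

count = 8; pairs: (0,2), (0,3), (0,4), (1,3), (1,4), (1,5), (2,4), (2,5)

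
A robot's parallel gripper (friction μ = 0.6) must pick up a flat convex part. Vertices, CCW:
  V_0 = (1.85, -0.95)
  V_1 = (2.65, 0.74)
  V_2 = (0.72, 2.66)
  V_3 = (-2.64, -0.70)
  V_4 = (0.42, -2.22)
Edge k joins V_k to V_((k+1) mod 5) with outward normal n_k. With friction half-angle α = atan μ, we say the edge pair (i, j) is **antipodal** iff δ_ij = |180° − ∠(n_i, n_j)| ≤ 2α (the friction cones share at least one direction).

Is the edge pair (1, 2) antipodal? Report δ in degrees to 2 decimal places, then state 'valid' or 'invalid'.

α = atan 0.6 = 30.96°;  2α = 61.93°
edge 1: e_1 = (-1.93, +1.92);  n_1 = (+0.7053, +0.7089)
edge 2: e_2 = (-3.36, -3.36);  n_2 = (-0.7071, +0.7071)
∠(n_1, n_2) = 89.85°
δ = |180° − 89.85°| = 90.15°
90.15° > 2α = 61.93°  →  invalid

δ = 90.15°, invalid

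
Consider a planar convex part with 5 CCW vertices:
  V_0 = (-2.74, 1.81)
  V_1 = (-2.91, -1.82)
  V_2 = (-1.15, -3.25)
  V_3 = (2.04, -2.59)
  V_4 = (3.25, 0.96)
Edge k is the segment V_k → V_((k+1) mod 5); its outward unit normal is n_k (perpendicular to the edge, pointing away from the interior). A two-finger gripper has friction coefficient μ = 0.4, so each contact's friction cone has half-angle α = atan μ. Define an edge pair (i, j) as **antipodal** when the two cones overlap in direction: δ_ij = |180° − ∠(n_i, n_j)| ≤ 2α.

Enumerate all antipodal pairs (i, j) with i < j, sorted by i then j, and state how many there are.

α = atan 0.4 = 21.80°;  2α = 43.60°
n_0 = (-0.9989, +0.0468)
n_1 = (-0.6306, -0.7761)
n_2 = (+0.2026, -0.9793)
n_3 = (+0.9465, -0.3226)
n_4 = (+0.1405, +0.9901)
  (0,1): δ = 126.41°  ·
  (0,2): δ = 75.63°  ·
  (0,3): δ = 16.14°  ✓
  (0,4): δ = 84.60°  ·
  (1,2): δ = 129.22°  ·
  (1,3): δ = 69.73°  ·
  (1,4): δ = 31.02°  ✓
  (2,3): δ = 120.51°  ·
  (2,4): δ = 19.77°  ✓
  (3,4): δ = 79.26°  ·
antipodal pairs: 3

count = 3; pairs: (0,3), (1,4), (2,4)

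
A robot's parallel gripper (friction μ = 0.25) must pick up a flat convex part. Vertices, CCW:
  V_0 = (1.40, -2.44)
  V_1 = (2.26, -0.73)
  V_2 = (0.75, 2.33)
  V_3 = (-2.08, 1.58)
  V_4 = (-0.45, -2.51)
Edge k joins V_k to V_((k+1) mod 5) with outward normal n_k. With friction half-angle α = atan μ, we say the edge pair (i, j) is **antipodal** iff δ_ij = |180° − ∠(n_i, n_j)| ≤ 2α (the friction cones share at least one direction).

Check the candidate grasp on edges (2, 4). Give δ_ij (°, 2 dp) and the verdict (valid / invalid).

α = atan 0.25 = 14.04°;  2α = 28.07°
edge 2: e_2 = (-2.83, -0.75);  n_2 = (-0.2562, +0.9666)
edge 4: e_4 = (+1.85, +0.07);  n_4 = (+0.0378, -0.9993)
∠(n_2, n_4) = 167.32°
δ = |180° − 167.32°| = 12.68°
12.68° ≤ 2α = 28.07°  →  valid

δ = 12.68°, valid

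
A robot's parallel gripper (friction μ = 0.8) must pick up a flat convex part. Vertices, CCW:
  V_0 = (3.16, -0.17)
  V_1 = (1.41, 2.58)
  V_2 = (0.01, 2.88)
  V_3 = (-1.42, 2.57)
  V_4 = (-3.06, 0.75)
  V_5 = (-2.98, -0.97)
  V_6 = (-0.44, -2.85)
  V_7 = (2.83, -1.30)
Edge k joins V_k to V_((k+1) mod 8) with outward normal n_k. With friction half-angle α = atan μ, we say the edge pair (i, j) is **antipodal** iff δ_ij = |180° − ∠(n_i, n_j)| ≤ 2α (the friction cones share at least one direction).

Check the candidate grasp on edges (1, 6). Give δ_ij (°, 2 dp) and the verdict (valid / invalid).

δ = 37.46°, valid

α = atan 0.8 = 38.66°;  2α = 77.32°
edge 1: e_1 = (-1.40, +0.30);  n_1 = (+0.2095, +0.9778)
edge 6: e_6 = (+3.27, +1.55);  n_6 = (+0.4283, -0.9036)
∠(n_1, n_6) = 142.54°
δ = |180° − 142.54°| = 37.46°
37.46° ≤ 2α = 77.32°  →  valid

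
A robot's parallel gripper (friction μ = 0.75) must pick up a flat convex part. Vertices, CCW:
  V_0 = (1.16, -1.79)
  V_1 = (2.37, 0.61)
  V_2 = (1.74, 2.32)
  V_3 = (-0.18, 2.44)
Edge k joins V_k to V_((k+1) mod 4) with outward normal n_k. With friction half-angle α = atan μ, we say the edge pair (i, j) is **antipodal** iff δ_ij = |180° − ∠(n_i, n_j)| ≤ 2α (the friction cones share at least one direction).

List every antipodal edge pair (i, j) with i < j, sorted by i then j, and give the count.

α = atan 0.75 = 36.87°;  2α = 73.74°
n_0 = (+0.8929, -0.4502)
n_1 = (+0.9383, +0.3457)
n_2 = (+0.0624, +0.9981)
n_3 = (-0.9533, -0.3020)
  (0,1): δ = 133.02°  ·
  (0,2): δ = 66.82°  ✓
  (0,3): δ = 44.33°  ✓
  (1,2): δ = 113.80°  ·
  (1,3): δ = 2.65°  ✓
  (2,3): δ = 68.85°  ✓
antipodal pairs: 4

count = 4; pairs: (0,2), (0,3), (1,3), (2,3)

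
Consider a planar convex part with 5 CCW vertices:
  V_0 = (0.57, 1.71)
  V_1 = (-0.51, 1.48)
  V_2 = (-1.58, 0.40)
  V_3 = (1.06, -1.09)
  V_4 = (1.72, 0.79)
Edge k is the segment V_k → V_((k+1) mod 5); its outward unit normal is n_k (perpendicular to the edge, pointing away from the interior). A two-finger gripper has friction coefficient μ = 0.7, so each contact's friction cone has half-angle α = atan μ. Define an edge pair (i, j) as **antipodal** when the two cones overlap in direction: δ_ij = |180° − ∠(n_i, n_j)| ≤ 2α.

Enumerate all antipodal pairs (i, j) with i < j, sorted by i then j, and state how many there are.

α = atan 0.7 = 34.99°;  2α = 69.98°
n_0 = (-0.2083, +0.9781)
n_1 = (-0.7104, +0.7038)
n_2 = (-0.4915, -0.8709)
n_3 = (+0.9435, -0.3312)
n_4 = (+0.6247, +0.7809)
  (0,1): δ = 146.76°  ·
  (0,2): δ = 41.46°  ✓
  (0,3): δ = 58.63°  ✓
  (0,4): δ = 129.32°  ·
  (1,2): δ = 74.71°  ·
  (1,3): δ = 25.39°  ✓
  (1,4): δ = 96.07°  ·
  (2,3): δ = 79.90°  ·
  (2,4): δ = 9.22°  ✓
  (3,4): δ = 109.32°  ·
antipodal pairs: 4

count = 4; pairs: (0,2), (0,3), (1,3), (2,4)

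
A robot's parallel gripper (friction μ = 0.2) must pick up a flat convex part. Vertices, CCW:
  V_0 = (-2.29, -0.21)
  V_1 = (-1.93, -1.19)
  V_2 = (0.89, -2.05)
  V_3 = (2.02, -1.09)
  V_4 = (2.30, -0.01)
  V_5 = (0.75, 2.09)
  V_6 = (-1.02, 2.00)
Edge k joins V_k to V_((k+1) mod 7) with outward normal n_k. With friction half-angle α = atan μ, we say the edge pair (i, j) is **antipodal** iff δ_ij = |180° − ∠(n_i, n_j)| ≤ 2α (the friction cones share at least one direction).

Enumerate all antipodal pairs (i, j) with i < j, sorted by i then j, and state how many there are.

count = 4; pairs: (0,4), (1,5), (2,6), (3,6)

α = atan 0.2 = 11.31°;  2α = 22.62°
n_0 = (-0.9387, -0.3448)
n_1 = (-0.2917, -0.9565)
n_2 = (+0.6475, -0.7621)
n_3 = (+0.9680, -0.2510)
n_4 = (+0.8046, +0.5939)
n_5 = (-0.0508, +0.9987)
n_6 = (-0.8670, +0.4982)
  (0,1): δ = 127.13°  ·
  (0,2): δ = 69.82°  ·
  (0,3): δ = 34.71°  ·
  (0,4): δ = 16.26°  ✓
  (0,5): δ = 72.74°  ·
  (0,6): δ = 129.95°  ·
  (1,2): δ = 122.69°  ·
  (1,3): δ = 87.57°  ·
  (1,4): δ = 36.61°  ·
  (1,5): δ = 19.87°  ✓
  (1,6): δ = 77.08°  ·
  (2,3): δ = 144.88°  ·
  (2,4): δ = 93.92°  ·
  (2,5): δ = 37.44°  ·
  (2,6): δ = 19.77°  ✓
  (3,4): δ = 129.03°  ·
  (3,5): δ = 72.55°  ·
  (3,6): δ = 15.35°  ✓
  (4,5): δ = 123.52°  ·
  (4,6): δ = 66.32°  ·
  (5,6): δ = 122.80°  ·
antipodal pairs: 4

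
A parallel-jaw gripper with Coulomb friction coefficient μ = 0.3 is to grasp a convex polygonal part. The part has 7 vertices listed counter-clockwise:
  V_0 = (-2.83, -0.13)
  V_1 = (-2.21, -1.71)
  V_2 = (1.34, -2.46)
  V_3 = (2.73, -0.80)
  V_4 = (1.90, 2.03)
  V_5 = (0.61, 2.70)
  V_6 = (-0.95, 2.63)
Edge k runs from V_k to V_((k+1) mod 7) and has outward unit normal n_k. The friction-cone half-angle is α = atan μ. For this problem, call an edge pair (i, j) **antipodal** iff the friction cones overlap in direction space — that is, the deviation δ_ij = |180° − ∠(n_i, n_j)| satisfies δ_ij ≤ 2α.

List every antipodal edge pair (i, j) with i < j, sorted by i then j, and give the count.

count = 4; pairs: (0,3), (1,4), (1,5), (2,6)

α = atan 0.3 = 16.70°;  2α = 33.40°
n_0 = (-0.9309, -0.3653)
n_1 = (-0.2067, -0.9784)
n_2 = (+0.7667, -0.6420)
n_3 = (+0.9596, +0.2814)
n_4 = (+0.4609, +0.8874)
n_5 = (-0.0448, +0.9990)
n_6 = (-0.8265, +0.5630)
  (0,1): δ = 123.35°  ·
  (0,2): δ = 61.37°  ·
  (0,3): δ = 5.08°  ✓
  (0,4): δ = 41.13°  ·
  (0,5): δ = 71.14°  ·
  (0,6): δ = 124.31°  ·
  (1,2): δ = 118.01°  ·
  (1,3): δ = 61.72°  ·
  (1,4): δ = 15.52°  ✓
  (1,5): δ = 14.50°  ✓
  (1,6): δ = 67.67°  ·
  (2,3): δ = 123.71°  ·
  (2,4): δ = 77.51°  ·
  (2,5): δ = 47.49°  ·
  (2,6): δ = 5.68°  ✓
  (3,4): δ = 133.79°  ·
  (3,5): δ = 103.78°  ·
  (3,6): δ = 50.61°  ·
  (4,5): δ = 149.98°  ·
  (4,6): δ = 96.81°  ·
  (5,6): δ = 126.83°  ·
antipodal pairs: 4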